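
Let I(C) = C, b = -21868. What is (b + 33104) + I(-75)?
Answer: 11161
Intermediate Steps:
(b + 33104) + I(-75) = (-21868 + 33104) - 75 = 11236 - 75 = 11161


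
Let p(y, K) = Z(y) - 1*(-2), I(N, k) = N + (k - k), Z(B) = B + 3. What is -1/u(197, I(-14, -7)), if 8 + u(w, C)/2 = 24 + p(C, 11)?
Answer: -1/14 ≈ -0.071429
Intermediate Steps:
Z(B) = 3 + B
I(N, k) = N (I(N, k) = N + 0 = N)
p(y, K) = 5 + y (p(y, K) = (3 + y) - 1*(-2) = (3 + y) + 2 = 5 + y)
u(w, C) = 42 + 2*C (u(w, C) = -16 + 2*(24 + (5 + C)) = -16 + 2*(29 + C) = -16 + (58 + 2*C) = 42 + 2*C)
-1/u(197, I(-14, -7)) = -1/(42 + 2*(-14)) = -1/(42 - 28) = -1/14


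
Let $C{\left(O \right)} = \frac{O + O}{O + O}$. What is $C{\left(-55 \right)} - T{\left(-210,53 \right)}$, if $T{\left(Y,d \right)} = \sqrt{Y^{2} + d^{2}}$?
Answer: $1 - \sqrt{46909} \approx -215.58$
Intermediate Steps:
$C{\left(O \right)} = 1$ ($C{\left(O \right)} = \frac{2 O}{2 O} = 2 O \frac{1}{2 O} = 1$)
$C{\left(-55 \right)} - T{\left(-210,53 \right)} = 1 - \sqrt{\left(-210\right)^{2} + 53^{2}} = 1 - \sqrt{44100 + 2809} = 1 - \sqrt{46909}$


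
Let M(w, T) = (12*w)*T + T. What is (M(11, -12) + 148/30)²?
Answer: 569585956/225 ≈ 2.5315e+6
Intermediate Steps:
M(w, T) = T + 12*T*w (M(w, T) = 12*T*w + T = T + 12*T*w)
(M(11, -12) + 148/30)² = (-12*(1 + 12*11) + 148/30)² = (-12*(1 + 132) + 148*(1/30))² = (-12*133 + 74/15)² = (-1596 + 74/15)² = (-23866/15)² = 569585956/225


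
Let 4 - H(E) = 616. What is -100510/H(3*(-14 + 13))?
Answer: 50255/306 ≈ 164.23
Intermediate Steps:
H(E) = -612 (H(E) = 4 - 1*616 = 4 - 616 = -612)
-100510/H(3*(-14 + 13)) = -100510/(-612) = -100510*(-1/612) = 50255/306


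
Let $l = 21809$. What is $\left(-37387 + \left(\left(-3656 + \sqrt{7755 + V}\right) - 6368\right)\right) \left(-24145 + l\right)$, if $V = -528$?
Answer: $110752096 - 7008 \sqrt{803} \approx 1.1055 \cdot 10^{8}$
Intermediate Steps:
$\left(-37387 + \left(\left(-3656 + \sqrt{7755 + V}\right) - 6368\right)\right) \left(-24145 + l\right) = \left(-37387 - \left(10024 - \sqrt{7755 - 528}\right)\right) \left(-24145 + 21809\right) = \left(-37387 - \left(10024 - 3 \sqrt{803}\right)\right) \left(-2336\right) = \left(-47411 + 3 \sqrt{803}\right) \left(-2336\right) = 110752096 - 7008 \sqrt{803}$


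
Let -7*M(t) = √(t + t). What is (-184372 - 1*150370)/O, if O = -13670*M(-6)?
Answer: 1171597*I*√3/41010 ≈ 49.482*I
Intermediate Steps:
M(t) = -√2*√t/7 (M(t) = -√(t + t)/7 = -√2*√t/7)
O = 27340*I*√3/7 (O = -(-13670)*√2*√(-6)/7 = -(-13670)*√2*I*√6/7 = -(-27340)*I*√3/7 = 27340*I*√3/7 ≈ 6764.9*I)
(-184372 - 1*150370)/O = (-184372 - 1*150370)/((27340*I*√3/7)) = (-184372 - 150370)*(-7*I*√3/82020) = -(-1171597)*I*√3/41010 = 1171597*I*√3/41010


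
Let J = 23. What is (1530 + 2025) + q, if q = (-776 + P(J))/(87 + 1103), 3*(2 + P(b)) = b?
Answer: 12689039/3570 ≈ 3554.4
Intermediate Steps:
P(b) = -2 + b/3
q = -2311/3570 (q = (-776 + (-2 + (⅓)*23))/(87 + 1103) = (-776 + (-2 + 23/3))/1190 = (-776 + 17/3)*(1/1190) = -2311/3*1/1190 = -2311/3570 ≈ -0.64734)
(1530 + 2025) + q = (1530 + 2025) - 2311/3570 = 3555 - 2311/3570 = 12689039/3570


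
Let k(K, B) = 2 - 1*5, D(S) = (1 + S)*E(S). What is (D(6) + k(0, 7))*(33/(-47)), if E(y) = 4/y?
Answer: -55/47 ≈ -1.1702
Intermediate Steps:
D(S) = 4*(1 + S)/S (D(S) = (1 + S)*(4/S) = 4*(1 + S)/S)
k(K, B) = -3 (k(K, B) = 2 - 5 = -3)
(D(6) + k(0, 7))*(33/(-47)) = ((4 + 4/6) - 3)*(33/(-47)) = ((4 + 4*(⅙)) - 3)*(33*(-1/47)) = ((4 + ⅔) - 3)*(-33/47) = (14/3 - 3)*(-33/47) = (5/3)*(-33/47) = -55/47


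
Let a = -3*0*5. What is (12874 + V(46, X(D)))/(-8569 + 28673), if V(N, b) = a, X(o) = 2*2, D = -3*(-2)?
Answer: 6437/10052 ≈ 0.64037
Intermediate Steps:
D = 6
a = 0 (a = 0*5 = 0)
X(o) = 4
V(N, b) = 0
(12874 + V(46, X(D)))/(-8569 + 28673) = (12874 + 0)/(-8569 + 28673) = 12874/20104 = 12874*(1/20104) = 6437/10052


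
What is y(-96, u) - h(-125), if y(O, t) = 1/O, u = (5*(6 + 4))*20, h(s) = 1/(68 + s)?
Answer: 13/1824 ≈ 0.0071272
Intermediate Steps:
u = 1000 (u = (5*10)*20 = 50*20 = 1000)
y(-96, u) - h(-125) = 1/(-96) - 1/(68 - 125) = -1/96 - 1/(-57) = -1/96 - 1*(-1/57) = -1/96 + 1/57 = 13/1824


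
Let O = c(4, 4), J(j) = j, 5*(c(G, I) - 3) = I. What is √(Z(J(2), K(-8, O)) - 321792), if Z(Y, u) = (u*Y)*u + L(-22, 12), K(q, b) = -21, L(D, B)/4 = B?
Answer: I*√320862 ≈ 566.45*I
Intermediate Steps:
c(G, I) = 3 + I/5
L(D, B) = 4*B
O = 19/5 (O = 3 + (⅕)*4 = 3 + ⅘ = 19/5 ≈ 3.8000)
Z(Y, u) = 48 + Y*u² (Z(Y, u) = (u*Y)*u + 4*12 = (Y*u)*u + 48 = Y*u² + 48 = 48 + Y*u²)
√(Z(J(2), K(-8, O)) - 321792) = √((48 + 2*(-21)²) - 321792) = √((48 + 2*441) - 321792) = √((48 + 882) - 321792) = √(930 - 321792) = √(-320862) = I*√320862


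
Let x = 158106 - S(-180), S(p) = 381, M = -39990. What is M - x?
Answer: -197715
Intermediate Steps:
x = 157725 (x = 158106 - 1*381 = 158106 - 381 = 157725)
M - x = -39990 - 1*157725 = -39990 - 157725 = -197715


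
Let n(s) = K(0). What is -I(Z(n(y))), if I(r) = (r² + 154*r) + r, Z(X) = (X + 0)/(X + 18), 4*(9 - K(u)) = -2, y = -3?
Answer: -162336/3025 ≈ -53.665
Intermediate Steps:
K(u) = 19/2 (K(u) = 9 - ¼*(-2) = 9 + ½ = 19/2)
n(s) = 19/2
Z(X) = X/(18 + X)
I(r) = r² + 155*r
-I(Z(n(y))) = -19/(2*(18 + 19/2))*(155 + 19/(2*(18 + 19/2))) = -19/(2*(55/2))*(155 + 19/(2*(55/2))) = -(19/2)*(2/55)*(155 + (19/2)*(2/55)) = -19*(155 + 19/55)/55 = -19*8544/(55*55) = -1*162336/3025 = -162336/3025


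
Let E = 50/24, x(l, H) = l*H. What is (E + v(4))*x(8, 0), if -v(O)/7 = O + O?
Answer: 0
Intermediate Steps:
v(O) = -14*O (v(O) = -7*(O + O) = -14*O)
x(l, H) = H*l
E = 25/12 (E = 50*(1/24) = 25/12 ≈ 2.0833)
(E + v(4))*x(8, 0) = (25/12 - 14*4)*(0*8) = (25/12 - 56)*0 = -647/12*0 = 0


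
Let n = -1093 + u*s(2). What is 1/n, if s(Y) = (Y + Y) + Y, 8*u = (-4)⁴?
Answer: -1/901 ≈ -0.0011099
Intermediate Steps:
u = 32 (u = (⅛)*(-4)⁴ = (⅛)*256 = 32)
s(Y) = 3*Y (s(Y) = 2*Y + Y = 3*Y)
n = -901 (n = -1093 + 32*(3*2) = -1093 + 32*6 = -1093 + 192 = -901)
1/n = 1/(-901) = -1/901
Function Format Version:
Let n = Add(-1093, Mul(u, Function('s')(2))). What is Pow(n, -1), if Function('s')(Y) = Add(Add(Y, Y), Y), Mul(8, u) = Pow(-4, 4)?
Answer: Rational(-1, 901) ≈ -0.0011099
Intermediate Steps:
u = 32 (u = Mul(Rational(1, 8), Pow(-4, 4)) = Mul(Rational(1, 8), 256) = 32)
Function('s')(Y) = Mul(3, Y) (Function('s')(Y) = Add(Mul(2, Y), Y) = Mul(3, Y))
n = -901 (n = Add(-1093, Mul(32, Mul(3, 2))) = Add(-1093, Mul(32, 6)) = Add(-1093, 192) = -901)
Pow(n, -1) = Pow(-901, -1) = Rational(-1, 901)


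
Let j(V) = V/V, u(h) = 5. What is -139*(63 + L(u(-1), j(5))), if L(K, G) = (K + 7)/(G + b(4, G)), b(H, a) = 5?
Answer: -9035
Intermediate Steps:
j(V) = 1
L(K, G) = (7 + K)/(5 + G) (L(K, G) = (K + 7)/(G + 5) = (7 + K)/(5 + G))
-139*(63 + L(u(-1), j(5))) = -139*(63 + (7 + 5)/(5 + 1)) = -139*(63 + 12/6) = -139*(63 + (⅙)*12) = -139*(63 + 2) = -139*65 = -9035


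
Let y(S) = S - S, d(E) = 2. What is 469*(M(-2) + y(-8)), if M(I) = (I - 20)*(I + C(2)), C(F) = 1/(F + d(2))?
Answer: 36113/2 ≈ 18057.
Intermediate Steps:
y(S) = 0
C(F) = 1/(2 + F) (C(F) = 1/(F + 2) = 1/(2 + F))
M(I) = (-20 + I)*(¼ + I) (M(I) = (I - 20)*(I + 1/(2 + 2)) = (-20 + I)*(I + 1/4) = (-20 + I)*(I + ¼) = (-20 + I)*(¼ + I))
469*(M(-2) + y(-8)) = 469*((-5 + (-2)² - 79/4*(-2)) + 0) = 469*((-5 + 4 + 79/2) + 0) = 469*(77/2 + 0) = 469*(77/2) = 36113/2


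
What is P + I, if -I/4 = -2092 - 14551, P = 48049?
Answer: 114621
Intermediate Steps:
I = 66572 (I = -4*(-2092 - 14551) = -4*(-16643) = 66572)
P + I = 48049 + 66572 = 114621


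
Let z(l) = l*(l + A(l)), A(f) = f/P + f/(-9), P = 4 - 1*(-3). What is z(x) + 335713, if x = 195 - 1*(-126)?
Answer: 3094176/7 ≈ 4.4203e+5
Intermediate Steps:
P = 7 (P = 4 + 3 = 7)
A(f) = 2*f/63 (A(f) = f/7 + f/(-9) = f*(1/7) + f*(-1/9) = f/7 - f/9 = 2*f/63)
x = 321 (x = 195 + 126 = 321)
z(l) = 65*l**2/63 (z(l) = l*(l + 2*l/63) = l*(65*l/63) = 65*l**2/63)
z(x) + 335713 = (65/63)*321**2 + 335713 = (65/63)*103041 + 335713 = 744185/7 + 335713 = 3094176/7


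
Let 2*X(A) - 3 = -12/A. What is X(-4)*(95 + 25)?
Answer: 360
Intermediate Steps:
X(A) = 3/2 - 6/A (X(A) = 3/2 + (-12/A)/2 = 3/2 - 6/A)
X(-4)*(95 + 25) = (3/2 - 6/(-4))*(95 + 25) = (3/2 - 6*(-¼))*120 = (3/2 + 3/2)*120 = 3*120 = 360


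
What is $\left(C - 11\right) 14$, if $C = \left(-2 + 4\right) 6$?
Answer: $14$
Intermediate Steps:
$C = 12$ ($C = 2 \cdot 6 = 12$)
$\left(C - 11\right) 14 = \left(12 - 11\right) 14 = 1 \cdot 14 = 14$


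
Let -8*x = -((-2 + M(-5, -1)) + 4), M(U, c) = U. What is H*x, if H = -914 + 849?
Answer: 195/8 ≈ 24.375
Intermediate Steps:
H = -65
x = -3/8 (x = -(-1)*((-2 - 5) + 4)/8 = -(-1)*(-7 + 4)/8 = -(-1)*(-3)/8 = -1/8*3 = -3/8 ≈ -0.37500)
H*x = -65*(-3/8) = 195/8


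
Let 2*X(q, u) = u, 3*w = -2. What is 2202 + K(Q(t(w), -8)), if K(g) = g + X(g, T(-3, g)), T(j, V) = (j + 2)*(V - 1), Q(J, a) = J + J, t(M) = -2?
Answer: 4401/2 ≈ 2200.5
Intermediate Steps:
w = -⅔ (w = (⅓)*(-2) = -⅔ ≈ -0.66667)
Q(J, a) = 2*J
T(j, V) = (-1 + V)*(2 + j) (T(j, V) = (2 + j)*(-1 + V) = (-1 + V)*(2 + j))
X(q, u) = u/2
K(g) = ½ + g/2 (K(g) = g + (-2 - 1*(-3) + 2*g + g*(-3))/2 = g + (-2 + 3 + 2*g - 3*g)/2 = g + (1 - g)/2 = g + (½ - g/2) = ½ + g/2)
2202 + K(Q(t(w), -8)) = 2202 + (½ + (2*(-2))/2) = 2202 + (½ + (½)*(-4)) = 2202 + (½ - 2) = 2202 - 3/2 = 4401/2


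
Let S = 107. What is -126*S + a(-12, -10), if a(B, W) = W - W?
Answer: -13482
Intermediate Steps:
a(B, W) = 0
-126*S + a(-12, -10) = -126*107 + 0 = -13482 + 0 = -13482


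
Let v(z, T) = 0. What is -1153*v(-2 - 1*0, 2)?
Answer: 0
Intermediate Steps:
-1153*v(-2 - 1*0, 2) = -1153*0 = 0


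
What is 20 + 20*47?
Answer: 960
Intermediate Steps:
20 + 20*47 = 20 + 940 = 960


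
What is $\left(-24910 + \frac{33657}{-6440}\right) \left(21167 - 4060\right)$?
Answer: $- \frac{2744887553099}{6440} \approx -4.2622 \cdot 10^{8}$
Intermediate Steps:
$\left(-24910 + \frac{33657}{-6440}\right) \left(21167 - 4060\right) = \left(-24910 + 33657 \left(- \frac{1}{6440}\right)\right) 17107 = \left(-24910 - \frac{33657}{6440}\right) 17107 = \left(- \frac{160454057}{6440}\right) 17107 = - \frac{2744887553099}{6440}$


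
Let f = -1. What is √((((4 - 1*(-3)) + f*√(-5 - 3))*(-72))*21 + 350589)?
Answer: √(340005 + 3024*I*√2) ≈ 583.11 + 3.667*I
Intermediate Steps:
√((((4 - 1*(-3)) + f*√(-5 - 3))*(-72))*21 + 350589) = √((((4 - 1*(-3)) - √(-5 - 3))*(-72))*21 + 350589) = √((((4 + 3) - √(-8))*(-72))*21 + 350589) = √(((7 - 2*I*√2)*(-72))*21 + 350589) = √((-504 + 144*I*√2)*21 + 350589) = √((-10584 + 3024*I*√2) + 350589) = √(340005 + 3024*I*√2)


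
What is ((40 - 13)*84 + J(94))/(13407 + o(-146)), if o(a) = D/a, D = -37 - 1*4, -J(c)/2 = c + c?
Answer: 276232/1957463 ≈ 0.14112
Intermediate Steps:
J(c) = -4*c (J(c) = -2*(c + c) = -4*c)
D = -41 (D = -37 - 4 = -41)
o(a) = -41/a
((40 - 13)*84 + J(94))/(13407 + o(-146)) = ((40 - 13)*84 - 4*94)/(13407 - 41/(-146)) = (27*84 - 376)/(13407 - 41*(-1/146)) = (2268 - 376)/(13407 + 41/146) = 1892/(1957463/146) = 1892*(146/1957463) = 276232/1957463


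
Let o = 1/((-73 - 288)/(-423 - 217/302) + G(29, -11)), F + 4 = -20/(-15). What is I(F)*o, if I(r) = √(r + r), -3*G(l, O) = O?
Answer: 511852*I*√3/1734659 ≈ 0.51108*I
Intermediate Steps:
G(l, O) = -O/3
F = -8/3 (F = -4 - 20/(-15) = -4 - 20*(-1/15) = -4 + 4/3 = -8/3 ≈ -2.6667)
I(r) = √2*√r (I(r) = √(2*r) = √2*√r)
o = 383889/1734659 (o = 1/((-73 - 288)/(-423 - 217/302) - ⅓*(-11)) = 1/(-361/(-423 - 217*1/302) + 11/3) = 1/(-361/(-423 - 217/302) + 11/3) = 1/(-361/(-127963/302) + 11/3) = 1/(-361*(-302/127963) + 11/3) = 1/(109022/127963 + 11/3) = 1/(1734659/383889) = 383889/1734659 ≈ 0.22131)
I(F)*o = (√2*√(-8/3))*(383889/1734659) = (√2*(2*I*√6/3))*(383889/1734659) = (4*I*√3/3)*(383889/1734659) = 511852*I*√3/1734659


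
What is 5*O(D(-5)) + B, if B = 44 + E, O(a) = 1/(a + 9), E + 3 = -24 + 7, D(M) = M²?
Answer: 821/34 ≈ 24.147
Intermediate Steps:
E = -20 (E = -3 + (-24 + 7) = -3 - 17 = -20)
O(a) = 1/(9 + a)
B = 24 (B = 44 - 20 = 24)
5*O(D(-5)) + B = 5/(9 + (-5)²) + 24 = 5/(9 + 25) + 24 = 5/34 + 24 = 821/34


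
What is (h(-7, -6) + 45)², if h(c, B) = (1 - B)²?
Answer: 8836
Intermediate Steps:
(h(-7, -6) + 45)² = ((-1 - 6)² + 45)² = ((-7)² + 45)² = (49 + 45)² = 94² = 8836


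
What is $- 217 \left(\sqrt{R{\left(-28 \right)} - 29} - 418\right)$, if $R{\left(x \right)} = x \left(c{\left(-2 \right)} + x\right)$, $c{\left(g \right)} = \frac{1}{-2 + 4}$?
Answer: $90706 - 217 \sqrt{741} \approx 84799.0$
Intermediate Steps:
$c{\left(g \right)} = \frac{1}{2}$
$R{\left(x \right)} = x \left(\frac{1}{2} + x\right)$
$- 217 \left(\sqrt{R{\left(-28 \right)} - 29} - 418\right) = - 217 \left(\sqrt{- 28 \left(\frac{1}{2} - 28\right) - 29} - 418\right) = - 217 \left(\sqrt{\left(-28\right) \left(- \frac{55}{2}\right) - 29} - 418\right) = - 217 \left(\sqrt{770 - 29} - 418\right) = - 217 \left(\sqrt{741} - 418\right) = - 217 \left(-418 + \sqrt{741}\right) = 90706 - 217 \sqrt{741}$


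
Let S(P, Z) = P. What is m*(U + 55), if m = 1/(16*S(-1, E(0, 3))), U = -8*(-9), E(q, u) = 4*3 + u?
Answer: -127/16 ≈ -7.9375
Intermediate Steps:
E(q, u) = 12 + u
U = 72
m = -1/16 (m = 1/(16*(-1)) = 1/(-16) = -1/16 ≈ -0.062500)
m*(U + 55) = -(72 + 55)/16 = -1/16*127 = -127/16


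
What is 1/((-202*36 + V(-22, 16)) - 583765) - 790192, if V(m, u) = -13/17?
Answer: -7939566327281/10047642 ≈ -7.9019e+5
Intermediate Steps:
V(m, u) = -13/17 (V(m, u) = -13*1/17 = -13/17)
1/((-202*36 + V(-22, 16)) - 583765) - 790192 = 1/((-202*36 - 13/17) - 583765) - 790192 = 1/((-7272 - 13/17) - 583765) - 790192 = 1/(-123637/17 - 583765) - 790192 = 1/(-10047642/17) - 790192 = -17/10047642 - 790192 = -7939566327281/10047642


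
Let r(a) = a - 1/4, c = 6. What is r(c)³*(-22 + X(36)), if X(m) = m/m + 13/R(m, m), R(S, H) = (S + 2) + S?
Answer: -18749347/4736 ≈ -3958.9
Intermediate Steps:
R(S, H) = 2 + 2*S (R(S, H) = (2 + S) + S = 2 + 2*S)
r(a) = -¼ + a (r(a) = a - 1*¼ = a - ¼ = -¼ + a)
X(m) = 1 + 13/(2 + 2*m) (X(m) = m/m + 13/(2 + 2*m) = 1 + 13/(2 + 2*m))
r(c)³*(-22 + X(36)) = (-¼ + 6)³*(-22 + (15/2 + 36)/(1 + 36)) = (23/4)³*(-22 + (87/2)/37) = 12167*(-22 + (1/37)*(87/2))/64 = 12167*(-22 + 87/74)/64 = (12167/64)*(-1541/74) = -18749347/4736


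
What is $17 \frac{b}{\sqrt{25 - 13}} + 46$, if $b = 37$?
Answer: $46 + \frac{629 \sqrt{3}}{6} \approx 227.58$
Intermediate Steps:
$17 \frac{b}{\sqrt{25 - 13}} + 46 = 17 \frac{37}{\sqrt{25 - 13}} + 46 = 17 \frac{37}{\sqrt{12}} + 46 = 17 \frac{37}{2 \sqrt{3}} + 46 = 17 \cdot 37 \frac{\sqrt{3}}{6} + 46 = 17 \frac{37 \sqrt{3}}{6} + 46 = \frac{629 \sqrt{3}}{6} + 46 = 46 + \frac{629 \sqrt{3}}{6}$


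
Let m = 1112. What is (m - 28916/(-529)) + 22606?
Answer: 12575738/529 ≈ 23773.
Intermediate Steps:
(m - 28916/(-529)) + 22606 = (1112 - 28916/(-529)) + 22606 = (1112 - 28916*(-1/529)) + 22606 = (1112 + 28916/529) + 22606 = 617164/529 + 22606 = 12575738/529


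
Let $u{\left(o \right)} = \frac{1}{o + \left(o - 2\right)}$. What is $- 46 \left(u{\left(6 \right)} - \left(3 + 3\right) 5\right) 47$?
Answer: $\frac{323219}{5} \approx 64644.0$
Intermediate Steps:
$u{\left(o \right)} = \frac{1}{-2 + 2 o}$ ($u{\left(o \right)} = \frac{1}{o + \left(o - 2\right)} = \frac{1}{o + \left(-2 + o\right)} = \frac{1}{-2 + 2 o}$)
$- 46 \left(u{\left(6 \right)} - \left(3 + 3\right) 5\right) 47 = - 46 \left(\frac{1}{2 \left(-1 + 6\right)} - \left(3 + 3\right) 5\right) 47 = - 46 \left(\frac{1}{2 \cdot 5} - 6 \cdot 5\right) 47 = - 46 \left(\frac{1}{2} \cdot \frac{1}{5} - 30\right) 47 = - 46 \left(\frac{1}{10} - 30\right) 47 = \left(-46\right) \left(- \frac{299}{10}\right) 47 = \frac{6877}{5} \cdot 47 = \frac{323219}{5}$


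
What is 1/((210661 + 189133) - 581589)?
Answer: -1/181795 ≈ -5.5007e-6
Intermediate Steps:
1/((210661 + 189133) - 581589) = 1/(399794 - 581589) = 1/(-181795) = -1/181795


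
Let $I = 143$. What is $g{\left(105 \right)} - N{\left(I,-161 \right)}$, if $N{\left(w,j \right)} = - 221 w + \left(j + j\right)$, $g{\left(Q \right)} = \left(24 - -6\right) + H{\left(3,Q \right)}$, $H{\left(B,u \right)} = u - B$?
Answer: $32057$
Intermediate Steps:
$g{\left(Q \right)} = 27 + Q$ ($g{\left(Q \right)} = \left(24 - -6\right) + \left(Q - 3\right) = \left(24 + 6\right) + \left(Q - 3\right) = 30 + \left(-3 + Q\right) = 27 + Q$)
$N{\left(w,j \right)} = - 221 w + 2 j$
$g{\left(105 \right)} - N{\left(I,-161 \right)} = \left(27 + 105\right) - \left(\left(-221\right) 143 + 2 \left(-161\right)\right) = 132 - \left(-31603 - 322\right) = 132 - -31925 = 132 + 31925 = 32057$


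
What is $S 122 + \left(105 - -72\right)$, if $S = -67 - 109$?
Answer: $-21295$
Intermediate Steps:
$S = -176$ ($S = -67 - 109 = -176$)
$S 122 + \left(105 - -72\right) = \left(-176\right) 122 + \left(105 - -72\right) = -21472 + \left(105 + 72\right) = -21472 + 177 = -21295$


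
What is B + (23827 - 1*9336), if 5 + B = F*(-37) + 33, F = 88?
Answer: 11263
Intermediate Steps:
B = -3228 (B = -5 + (88*(-37) + 33) = -5 + (-3256 + 33) = -5 - 3223 = -3228)
B + (23827 - 1*9336) = -3228 + (23827 - 1*9336) = -3228 + (23827 - 9336) = -3228 + 14491 = 11263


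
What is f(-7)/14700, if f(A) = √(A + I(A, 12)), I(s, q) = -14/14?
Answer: I*√2/7350 ≈ 0.00019241*I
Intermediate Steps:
I(s, q) = -1 (I(s, q) = -14*1/14 = -1)
f(A) = √(-1 + A) (f(A) = √(A - 1) = √(-1 + A))
f(-7)/14700 = √(-1 - 7)/14700 = √(-8)*(1/14700) = (2*I*√2)*(1/14700) = I*√2/7350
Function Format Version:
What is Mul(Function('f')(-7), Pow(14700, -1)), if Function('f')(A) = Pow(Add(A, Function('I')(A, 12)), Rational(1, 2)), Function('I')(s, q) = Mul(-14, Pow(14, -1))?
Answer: Mul(Rational(1, 7350), I, Pow(2, Rational(1, 2))) ≈ Mul(0.00019241, I)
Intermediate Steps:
Function('I')(s, q) = -1 (Function('I')(s, q) = Mul(-14, Rational(1, 14)) = -1)
Function('f')(A) = Pow(Add(-1, A), Rational(1, 2)) (Function('f')(A) = Pow(Add(A, -1), Rational(1, 2)) = Pow(Add(-1, A), Rational(1, 2)))
Mul(Function('f')(-7), Pow(14700, -1)) = Mul(Pow(Add(-1, -7), Rational(1, 2)), Pow(14700, -1)) = Mul(Pow(-8, Rational(1, 2)), Rational(1, 14700)) = Mul(Mul(2, I, Pow(2, Rational(1, 2))), Rational(1, 14700)) = Mul(Rational(1, 7350), I, Pow(2, Rational(1, 2)))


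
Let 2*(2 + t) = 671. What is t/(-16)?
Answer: -667/32 ≈ -20.844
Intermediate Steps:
t = 667/2 (t = -2 + (½)*671 = -2 + 671/2 = 667/2 ≈ 333.50)
t/(-16) = (667/2)/(-16) = (667/2)*(-1/16) = -667/32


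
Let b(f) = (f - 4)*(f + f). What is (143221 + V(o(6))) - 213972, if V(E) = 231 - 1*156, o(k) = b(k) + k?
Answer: -70676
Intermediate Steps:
b(f) = 2*f*(-4 + f) (b(f) = (-4 + f)*(2*f) = 2*f*(-4 + f))
o(k) = k + 2*k*(-4 + k) (o(k) = 2*k*(-4 + k) + k = k + 2*k*(-4 + k))
V(E) = 75 (V(E) = 231 - 156 = 75)
(143221 + V(o(6))) - 213972 = (143221 + 75) - 213972 = 143296 - 213972 = -70676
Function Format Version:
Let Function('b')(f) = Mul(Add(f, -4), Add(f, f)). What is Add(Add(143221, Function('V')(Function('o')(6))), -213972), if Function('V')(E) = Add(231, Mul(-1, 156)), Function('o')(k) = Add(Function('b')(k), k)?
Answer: -70676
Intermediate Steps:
Function('b')(f) = Mul(2, f, Add(-4, f)) (Function('b')(f) = Mul(Add(-4, f), Mul(2, f)) = Mul(2, f, Add(-4, f)))
Function('o')(k) = Add(k, Mul(2, k, Add(-4, k))) (Function('o')(k) = Add(Mul(2, k, Add(-4, k)), k) = Add(k, Mul(2, k, Add(-4, k))))
Function('V')(E) = 75 (Function('V')(E) = Add(231, -156) = 75)
Add(Add(143221, Function('V')(Function('o')(6))), -213972) = Add(Add(143221, 75), -213972) = Add(143296, -213972) = -70676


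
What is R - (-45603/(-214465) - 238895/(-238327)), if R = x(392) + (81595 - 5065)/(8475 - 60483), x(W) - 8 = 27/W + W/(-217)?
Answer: 4813067752775652031/1345972991163536120 ≈ 3.5759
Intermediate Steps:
x(W) = 8 + 27/W - W/217 (x(W) = 8 + (27/W + W/(-217)) = 8 + (27/W + W*(-1/217)) = 8 + (27/W - W/217) = 8 + 27/W - W/217)
R = 126161177/26333384 (R = (8 + 27/392 - 1/217*392) + (81595 - 5065)/(8475 - 60483) = (8 + 27*(1/392) - 56/31) + 76530/(-52008) = (8 + 27/392 - 56/31) + 76530*(-1/52008) = 76101/12152 - 12755/8668 = 126161177/26333384 ≈ 4.7909)
R - (-45603/(-214465) - 238895/(-238327)) = 126161177/26333384 - (-45603/(-214465) - 238895/(-238327)) = 126161177/26333384 - (-45603*(-1/214465) - 238895*(-1/238327)) = 126161177/26333384 - (45603/214465 + 238895/238327) = 126161177/26333384 - 1*62103042356/51112800055 = 126161177/26333384 - 62103042356/51112800055 = 4813067752775652031/1345972991163536120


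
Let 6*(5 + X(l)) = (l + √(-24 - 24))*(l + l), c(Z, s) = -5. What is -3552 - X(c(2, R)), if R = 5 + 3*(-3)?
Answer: -10666/3 + 20*I*√3/3 ≈ -3555.3 + 11.547*I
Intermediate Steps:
R = -4 (R = 5 - 9 = -4)
X(l) = -5 + l*(l + 4*I*√3)/3 (X(l) = -5 + ((l + √(-24 - 24))*(l + l))/6 = -5 + ((l + √(-48))*(2*l))/6 = -5 + ((l + 4*I*√3)*(2*l))/6 = -5 + (2*l*(l + 4*I*√3))/6 = -5 + l*(l + 4*I*√3)/3)
-3552 - X(c(2, R)) = -3552 - (-5 + (⅓)*(-5)² + (4/3)*I*(-5)*√3) = -3552 - (-5 + (⅓)*25 - 20*I*√3/3) = -3552 - (-5 + 25/3 - 20*I*√3/3) = -3552 - (10/3 - 20*I*√3/3) = -3552 + (-10/3 + 20*I*√3/3) = -10666/3 + 20*I*√3/3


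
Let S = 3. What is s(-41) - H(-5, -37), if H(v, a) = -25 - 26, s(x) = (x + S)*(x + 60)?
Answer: -671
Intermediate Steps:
s(x) = (3 + x)*(60 + x) (s(x) = (x + 3)*(x + 60) = (3 + x)*(60 + x))
H(v, a) = -51
s(-41) - H(-5, -37) = (180 + (-41)² + 63*(-41)) - 1*(-51) = (180 + 1681 - 2583) + 51 = -722 + 51 = -671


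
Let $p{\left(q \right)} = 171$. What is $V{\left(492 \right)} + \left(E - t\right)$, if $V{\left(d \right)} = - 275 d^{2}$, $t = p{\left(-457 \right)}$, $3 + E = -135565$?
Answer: $-66703339$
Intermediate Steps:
$E = -135568$ ($E = -3 - 135565 = -135568$)
$t = 171$
$V{\left(492 \right)} + \left(E - t\right) = - 275 \cdot 492^{2} - 135739 = \left(-275\right) 242064 - 135739 = -66567600 - 135739 = -66703339$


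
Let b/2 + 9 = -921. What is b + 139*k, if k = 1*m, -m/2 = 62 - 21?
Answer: -13258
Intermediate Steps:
b = -1860 (b = -18 + 2*(-921) = -18 - 1842 = -1860)
m = -82 (m = -2*(62 - 21) = -2*41 = -82)
k = -82 (k = 1*(-82) = -82)
b + 139*k = -1860 + 139*(-82) = -1860 - 11398 = -13258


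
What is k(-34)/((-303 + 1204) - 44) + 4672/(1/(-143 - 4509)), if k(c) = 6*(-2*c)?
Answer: -18626161000/857 ≈ -2.1734e+7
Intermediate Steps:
k(c) = -12*c
k(-34)/((-303 + 1204) - 44) + 4672/(1/(-143 - 4509)) = (-12*(-34))/((-303 + 1204) - 44) + 4672/(1/(-143 - 4509)) = 408/(901 - 44) + 4672/(1/(-4652)) = 408/857 + 4672/(-1/4652) = 408*(1/857) + 4672*(-4652) = 408/857 - 21734144 = -18626161000/857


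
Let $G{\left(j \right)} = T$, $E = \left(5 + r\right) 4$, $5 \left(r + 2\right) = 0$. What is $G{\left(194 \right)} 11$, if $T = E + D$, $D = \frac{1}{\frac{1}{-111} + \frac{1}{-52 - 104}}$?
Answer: $- \frac{51744}{89} \approx -581.39$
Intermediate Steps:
$r = -2$ ($r = -2 + \frac{1}{5} \cdot 0 = -2 + 0 = -2$)
$E = 12$ ($E = \left(5 - 2\right) 4 = 3 \cdot 4 = 12$)
$D = - \frac{5772}{89}$ ($D = \frac{1}{- \frac{1}{111} + \frac{1}{-156}} = \frac{1}{- \frac{1}{111} - \frac{1}{156}} = \frac{1}{- \frac{89}{5772}} = - \frac{5772}{89} \approx -64.854$)
$T = - \frac{4704}{89}$ ($T = 12 - \frac{5772}{89} = - \frac{4704}{89} \approx -52.854$)
$G{\left(j \right)} = - \frac{4704}{89}$
$G{\left(194 \right)} 11 = \left(- \frac{4704}{89}\right) 11 = - \frac{51744}{89}$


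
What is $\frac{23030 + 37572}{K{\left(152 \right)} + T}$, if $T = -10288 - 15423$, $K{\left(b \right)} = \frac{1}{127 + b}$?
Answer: $- \frac{8453979}{3586684} \approx -2.357$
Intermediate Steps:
$T = -25711$ ($T = -10288 - 15423 = -25711$)
$\frac{23030 + 37572}{K{\left(152 \right)} + T} = \frac{23030 + 37572}{\frac{1}{127 + 152} - 25711} = \frac{60602}{\frac{1}{279} - 25711} = \frac{60602}{- \frac{7173368}{279}} = 60602 \left(- \frac{279}{7173368}\right) = - \frac{8453979}{3586684}$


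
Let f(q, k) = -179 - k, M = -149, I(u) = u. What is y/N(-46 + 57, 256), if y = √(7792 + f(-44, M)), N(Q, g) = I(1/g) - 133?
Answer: -256*√7762/34047 ≈ -0.66244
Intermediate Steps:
N(Q, g) = -133 + 1/g (N(Q, g) = 1/g - 133 = -133 + 1/g)
y = √7762 (y = √(7792 + (-179 - 1*(-149))) = √(7792 + (-179 + 149)) = √(7792 - 30) = √7762 ≈ 88.102)
y/N(-46 + 57, 256) = √7762/(-133 + 1/256) = √7762/(-34047/256) = √7762*(-256/34047) = -256*√7762/34047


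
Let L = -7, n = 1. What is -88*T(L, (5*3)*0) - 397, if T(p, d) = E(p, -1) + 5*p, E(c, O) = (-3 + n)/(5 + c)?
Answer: 2595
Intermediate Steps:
E(c, O) = -2/(5 + c) (E(c, O) = (-3 + 1)/(5 + c) = -2/(5 + c))
T(p, d) = -2/(5 + p) + 5*p
-88*T(L, (5*3)*0) - 397 = -88*(-2 + 5*(-7)*(5 - 7))/(5 - 7) - 397 = -88*(-2 + 5*(-7)*(-2))/(-2) - 397 = -(-44)*(-2 + 70) - 397 = -(-44)*68 - 397 = -88*(-34) - 397 = 2992 - 397 = 2595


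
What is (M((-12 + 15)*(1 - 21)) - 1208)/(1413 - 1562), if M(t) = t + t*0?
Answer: 1268/149 ≈ 8.5101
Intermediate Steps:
M(t) = t (M(t) = t + 0 = t)
(M((-12 + 15)*(1 - 21)) - 1208)/(1413 - 1562) = ((-12 + 15)*(1 - 21) - 1208)/(1413 - 1562) = (3*(-20) - 1208)/(-149) = (-60 - 1208)*(-1/149) = -1268*(-1/149) = 1268/149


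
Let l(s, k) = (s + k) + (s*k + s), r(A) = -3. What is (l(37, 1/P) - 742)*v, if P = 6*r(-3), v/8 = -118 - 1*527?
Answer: 10373320/3 ≈ 3.4578e+6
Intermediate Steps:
v = -5160 (v = 8*(-118 - 1*527) = 8*(-118 - 527) = 8*(-645) = -5160)
P = -18 (P = 6*(-3) = -18)
l(s, k) = k + 2*s + k*s (l(s, k) = (k + s) + (k*s + s) = (k + s) + (s + k*s) = k + 2*s + k*s)
(l(37, 1/P) - 742)*v = ((1/(-18) + 2*37 + 37/(-18)) - 742)*(-5160) = ((-1/18 + 74 - 1/18*37) - 742)*(-5160) = ((-1/18 + 74 - 37/18) - 742)*(-5160) = (647/9 - 742)*(-5160) = -6031/9*(-5160) = 10373320/3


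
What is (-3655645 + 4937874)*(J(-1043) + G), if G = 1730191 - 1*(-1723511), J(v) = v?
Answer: 4427099496911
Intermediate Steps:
G = 3453702 (G = 1730191 + 1723511 = 3453702)
(-3655645 + 4937874)*(J(-1043) + G) = (-3655645 + 4937874)*(-1043 + 3453702) = 1282229*3452659 = 4427099496911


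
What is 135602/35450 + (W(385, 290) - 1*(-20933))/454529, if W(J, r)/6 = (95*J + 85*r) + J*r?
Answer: 49573814404/8056526525 ≈ 6.1533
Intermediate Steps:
W(J, r) = 510*r + 570*J + 6*J*r (W(J, r) = 6*((95*J + 85*r) + J*r) = 6*((85*r + 95*J) + J*r) = 6*(85*r + 95*J + J*r) = 510*r + 570*J + 6*J*r)
135602/35450 + (W(385, 290) - 1*(-20933))/454529 = 135602/35450 + ((510*290 + 570*385 + 6*385*290) - 1*(-20933))/454529 = 135602*(1/35450) + ((147900 + 219450 + 669900) + 20933)*(1/454529) = 67801/17725 + (1037250 + 20933)*(1/454529) = 67801/17725 + 1058183*(1/454529) = 67801/17725 + 1058183/454529 = 49573814404/8056526525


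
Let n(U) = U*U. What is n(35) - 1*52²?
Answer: -1479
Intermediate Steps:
n(U) = U²
n(35) - 1*52² = 35² - 1*52² = 1225 - 1*2704 = 1225 - 2704 = -1479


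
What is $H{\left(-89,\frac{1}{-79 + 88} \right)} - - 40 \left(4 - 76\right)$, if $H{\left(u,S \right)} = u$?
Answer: $-2969$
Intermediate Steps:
$H{\left(-89,\frac{1}{-79 + 88} \right)} - - 40 \left(4 - 76\right) = -89 - - 40 \left(4 - 76\right) = -89 - \left(-40\right) \left(-72\right) = -89 - 2880 = -2969$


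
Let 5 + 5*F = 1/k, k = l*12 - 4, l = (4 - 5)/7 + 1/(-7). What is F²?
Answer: 71289/67600 ≈ 1.0546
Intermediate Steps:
l = -2/7 (l = -1*⅐ + 1*(-⅐) = -⅐ - ⅐ = -2/7 ≈ -0.28571)
k = -52/7 (k = -2/7*12 - 4 = -24/7 - 4 = -52/7 ≈ -7.4286)
F = -267/260 (F = -1 + 1/(5*(-52/7)) = -1 + (⅕)*(-7/52) = -1 - 7/260 = -267/260 ≈ -1.0269)
F² = (-267/260)² = 71289/67600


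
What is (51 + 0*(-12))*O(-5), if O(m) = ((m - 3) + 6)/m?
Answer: 102/5 ≈ 20.400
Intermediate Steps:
O(m) = (3 + m)/m (O(m) = ((-3 + m) + 6)/m = (3 + m)/m)
(51 + 0*(-12))*O(-5) = (51 + 0*(-12))*((3 - 5)/(-5)) = (51 + 0)*(-⅕*(-2)) = 51*(⅖) = 102/5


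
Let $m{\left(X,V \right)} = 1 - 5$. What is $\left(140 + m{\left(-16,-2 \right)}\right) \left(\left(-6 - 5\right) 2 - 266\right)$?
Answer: $-39168$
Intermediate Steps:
$m{\left(X,V \right)} = -4$ ($m{\left(X,V \right)} = 1 - 5 = -4$)
$\left(140 + m{\left(-16,-2 \right)}\right) \left(\left(-6 - 5\right) 2 - 266\right) = \left(140 - 4\right) \left(\left(-6 - 5\right) 2 - 266\right) = 136 \left(\left(-11\right) 2 - 266\right) = 136 \left(-22 - 266\right) = 136 \left(-288\right) = -39168$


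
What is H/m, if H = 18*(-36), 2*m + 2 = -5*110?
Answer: 54/23 ≈ 2.3478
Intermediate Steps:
m = -276 (m = -1 + (-5*110)/2 = -1 + (1/2)*(-550) = -1 - 275 = -276)
H = -648
H/m = -648/(-276) = -648*(-1/276) = 54/23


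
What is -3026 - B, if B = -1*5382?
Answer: 2356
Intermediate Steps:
B = -5382
-3026 - B = -3026 - 1*(-5382) = -3026 + 5382 = 2356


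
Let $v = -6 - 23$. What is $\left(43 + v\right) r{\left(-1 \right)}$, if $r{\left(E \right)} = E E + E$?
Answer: $0$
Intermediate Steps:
$r{\left(E \right)} = E + E^{2}$ ($r{\left(E \right)} = E^{2} + E = E + E^{2}$)
$v = -29$ ($v = -6 - 23 = -29$)
$\left(43 + v\right) r{\left(-1 \right)} = \left(43 - 29\right) \left(- (1 - 1)\right) = 14 \left(\left(-1\right) 0\right) = 14 \cdot 0 = 0$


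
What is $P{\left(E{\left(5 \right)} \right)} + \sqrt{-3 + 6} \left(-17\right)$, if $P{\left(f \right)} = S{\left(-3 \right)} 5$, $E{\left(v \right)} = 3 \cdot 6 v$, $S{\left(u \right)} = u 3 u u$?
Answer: $-405 - 17 \sqrt{3} \approx -434.44$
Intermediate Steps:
$S{\left(u \right)} = 3 u^{3}$ ($S{\left(u \right)} = 3 u^{2} u = 3 u^{3}$)
$E{\left(v \right)} = 18 v$
$P{\left(f \right)} = -405$ ($P{\left(f \right)} = 3 \left(-3\right)^{3} \cdot 5 = 3 \left(-27\right) 5 = \left(-81\right) 5 = -405$)
$P{\left(E{\left(5 \right)} \right)} + \sqrt{-3 + 6} \left(-17\right) = -405 + \sqrt{-3 + 6} \left(-17\right) = -405 + \sqrt{3} \left(-17\right) = -405 - 17 \sqrt{3}$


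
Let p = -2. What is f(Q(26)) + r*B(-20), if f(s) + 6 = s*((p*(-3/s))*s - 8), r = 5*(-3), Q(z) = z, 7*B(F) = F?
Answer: -106/7 ≈ -15.143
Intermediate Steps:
B(F) = F/7
r = -15
f(s) = -6 - 2*s (f(s) = -6 + s*((-(-6)/s)*s - 8) = -6 + s*((6/s)*s - 8) = -6 + s*(6 - 8) = -6 + s*(-2) = -6 - 2*s)
f(Q(26)) + r*B(-20) = (-6 - 2*26) - 15*(-20)/7 = (-6 - 52) - 15*(-20/7) = -58 + 300/7 = -106/7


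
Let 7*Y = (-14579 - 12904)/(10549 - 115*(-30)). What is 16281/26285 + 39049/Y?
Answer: -100579858298522/722390655 ≈ -1.3923e+5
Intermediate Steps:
Y = -27483/97993 (Y = ((-14579 - 12904)/(10549 - 115*(-30)))/7 = (-27483/(10549 + 3450))/7 = (-27483/13999)/7 = (-27483*1/13999)/7 = (⅐)*(-27483/13999) = -27483/97993 ≈ -0.28046)
16281/26285 + 39049/Y = 16281/26285 + 39049/(-27483/97993) = 16281*(1/26285) + 39049*(-97993/27483) = 16281/26285 - 3826528657/27483 = -100579858298522/722390655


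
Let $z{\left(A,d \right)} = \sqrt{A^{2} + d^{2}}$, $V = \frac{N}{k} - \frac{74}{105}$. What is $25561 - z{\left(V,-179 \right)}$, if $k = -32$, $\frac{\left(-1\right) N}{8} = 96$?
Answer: $25561 - \frac{\sqrt{359234941}}{105} \approx 25381.0$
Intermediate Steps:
$N = -768$ ($N = \left(-8\right) 96 = -768$)
$V = \frac{2446}{105}$ ($V = - \frac{768}{-32} - \frac{74}{105} = \left(-768\right) \left(- \frac{1}{32}\right) - \frac{74}{105} = 24 - \frac{74}{105} = \frac{2446}{105} \approx 23.295$)
$25561 - z{\left(V,-179 \right)} = 25561 - \sqrt{\left(\frac{2446}{105}\right)^{2} + \left(-179\right)^{2}} = 25561 - \sqrt{\frac{5982916}{11025} + 32041} = 25561 - \sqrt{\frac{359234941}{11025}} = 25561 - \frac{\sqrt{359234941}}{105}$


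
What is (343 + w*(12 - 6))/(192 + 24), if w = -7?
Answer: 301/216 ≈ 1.3935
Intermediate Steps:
(343 + w*(12 - 6))/(192 + 24) = (343 - 7*(12 - 6))/(192 + 24) = (343 - 7*6)/216 = (343 - 42)*(1/216) = 301*(1/216) = 301/216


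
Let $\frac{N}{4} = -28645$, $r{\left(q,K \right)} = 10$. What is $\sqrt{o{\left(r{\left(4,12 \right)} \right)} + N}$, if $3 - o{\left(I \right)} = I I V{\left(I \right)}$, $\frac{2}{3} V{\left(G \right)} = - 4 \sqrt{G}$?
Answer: $\sqrt{-114577 + 600 \sqrt{10}} \approx 335.68 i$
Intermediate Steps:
$V{\left(G \right)} = - 6 \sqrt{G}$ ($V{\left(G \right)} = \frac{3 \left(- 4 \sqrt{G}\right)}{2} = - 6 \sqrt{G}$)
$N = -114580$ ($N = 4 \left(-28645\right) = -114580$)
$o{\left(I \right)} = 3 + 6 I^{\frac{5}{2}}$ ($o{\left(I \right)} = 3 - I I \left(- 6 \sqrt{I}\right) = 3 - I^{2} \left(- 6 \sqrt{I}\right) = 3 - - 6 I^{\frac{5}{2}} = 3 + 6 I^{\frac{5}{2}}$)
$\sqrt{o{\left(r{\left(4,12 \right)} \right)} + N} = \sqrt{\left(3 + 6 \cdot 10^{\frac{5}{2}}\right) - 114580} = \sqrt{\left(3 + 6 \cdot 100 \sqrt{10}\right) - 114580} = \sqrt{\left(3 + 600 \sqrt{10}\right) - 114580} = \sqrt{-114577 + 600 \sqrt{10}}$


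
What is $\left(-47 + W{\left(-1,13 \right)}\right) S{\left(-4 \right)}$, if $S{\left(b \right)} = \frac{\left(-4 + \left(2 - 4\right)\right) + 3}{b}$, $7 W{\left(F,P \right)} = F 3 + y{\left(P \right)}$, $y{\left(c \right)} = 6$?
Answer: $- \frac{489}{14} \approx -34.929$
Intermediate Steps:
$W{\left(F,P \right)} = \frac{6}{7} + \frac{3 F}{7}$ ($W{\left(F,P \right)} = \frac{F 3 + 6}{7} = \frac{3 F + 6}{7} = \frac{6 + 3 F}{7} = \frac{6}{7} + \frac{3 F}{7}$)
$S{\left(b \right)} = - \frac{3}{b}$ ($S{\left(b \right)} = \frac{\left(-4 + \left(2 - 4\right)\right) + 3}{b} = \frac{\left(-4 - 2\right) + 3}{b} = \frac{-6 + 3}{b} = - \frac{3}{b}$)
$\left(-47 + W{\left(-1,13 \right)}\right) S{\left(-4 \right)} = \left(-47 + \left(\frac{6}{7} + \frac{3}{7} \left(-1\right)\right)\right) \left(- \frac{3}{-4}\right) = \left(-47 + \left(\frac{6}{7} - \frac{3}{7}\right)\right) \left(\left(-3\right) \left(- \frac{1}{4}\right)\right) = \left(-47 + \frac{3}{7}\right) \frac{3}{4} = \left(- \frac{326}{7}\right) \frac{3}{4} = - \frac{489}{14}$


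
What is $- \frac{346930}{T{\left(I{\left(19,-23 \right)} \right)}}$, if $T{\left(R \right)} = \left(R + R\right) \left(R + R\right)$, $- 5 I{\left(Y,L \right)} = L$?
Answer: $- \frac{4336625}{1058} \approx -4098.9$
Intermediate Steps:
$I{\left(Y,L \right)} = - \frac{L}{5}$
$T{\left(R \right)} = 4 R^{2}$ ($T{\left(R \right)} = 2 R 2 R = 4 R^{2}$)
$- \frac{346930}{T{\left(I{\left(19,-23 \right)} \right)}} = - \frac{346930}{4 \left(\left(- \frac{1}{5}\right) \left(-23\right)\right)^{2}} = - \frac{346930}{4 \left(\frac{23}{5}\right)^{2}} = - \frac{346930}{4 \cdot \frac{529}{25}} = - \frac{346930}{\frac{2116}{25}} = \left(-346930\right) \frac{25}{2116} = - \frac{4336625}{1058}$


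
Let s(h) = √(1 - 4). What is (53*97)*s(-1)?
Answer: 5141*I*√3 ≈ 8904.5*I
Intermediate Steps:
s(h) = I*√3 (s(h) = √(-3) = I*√3)
(53*97)*s(-1) = (53*97)*(I*√3) = 5141*(I*√3) = 5141*I*√3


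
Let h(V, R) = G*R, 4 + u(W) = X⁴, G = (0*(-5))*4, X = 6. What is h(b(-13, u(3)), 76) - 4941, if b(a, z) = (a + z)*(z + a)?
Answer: -4941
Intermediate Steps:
G = 0 (G = 0*4 = 0)
u(W) = 1292 (u(W) = -4 + 6⁴ = -4 + 1296 = 1292)
b(a, z) = (a + z)² (b(a, z) = (a + z)*(a + z) = (a + z)²)
h(V, R) = 0 (h(V, R) = 0*R = 0)
h(b(-13, u(3)), 76) - 4941 = 0 - 4941 = -4941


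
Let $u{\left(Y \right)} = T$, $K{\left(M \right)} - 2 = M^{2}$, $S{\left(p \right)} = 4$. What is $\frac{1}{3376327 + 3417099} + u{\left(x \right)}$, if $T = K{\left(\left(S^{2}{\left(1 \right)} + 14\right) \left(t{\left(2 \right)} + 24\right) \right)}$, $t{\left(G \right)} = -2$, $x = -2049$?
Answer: $\frac{2959229952453}{6793426} \approx 4.356 \cdot 10^{5}$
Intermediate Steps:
$K{\left(M \right)} = 2 + M^{2}$
$T = 435602$ ($T = 2 + \left(\left(4^{2} + 14\right) \left(-2 + 24\right)\right)^{2} = 2 + \left(\left(16 + 14\right) 22\right)^{2} = 2 + \left(30 \cdot 22\right)^{2} = 2 + 660^{2} = 2 + 435600 = 435602$)
$u{\left(Y \right)} = 435602$
$\frac{1}{3376327 + 3417099} + u{\left(x \right)} = \frac{1}{3376327 + 3417099} + 435602 = \frac{1}{6793426} + 435602 = \frac{2959229952453}{6793426}$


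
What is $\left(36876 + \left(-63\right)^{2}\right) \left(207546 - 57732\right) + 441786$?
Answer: $6119594616$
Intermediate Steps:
$\left(36876 + \left(-63\right)^{2}\right) \left(207546 - 57732\right) + 441786 = \left(36876 + 3969\right) 149814 + 441786 = 40845 \cdot 149814 + 441786 = 6119152830 + 441786 = 6119594616$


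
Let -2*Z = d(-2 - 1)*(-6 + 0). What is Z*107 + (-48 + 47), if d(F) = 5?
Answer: 1604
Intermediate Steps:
Z = 15 (Z = -5*(-6 + 0)/2 = -5*(-6)/2 = -1/2*(-30) = 15)
Z*107 + (-48 + 47) = 15*107 + (-48 + 47) = 1605 - 1 = 1604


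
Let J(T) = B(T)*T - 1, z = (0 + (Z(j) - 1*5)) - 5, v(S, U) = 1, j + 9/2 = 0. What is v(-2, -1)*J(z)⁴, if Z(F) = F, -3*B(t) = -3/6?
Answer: 2825761/20736 ≈ 136.27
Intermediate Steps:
B(t) = ⅙ (B(t) = -(-1)/6 = -⅓*(-½) = ⅙)
j = -9/2 (j = -9/2 + 0 = -9/2 ≈ -4.5000)
z = -29/2 (z = (0 + (-9/2 - 1*5)) - 5 = (0 + (-9/2 - 5)) - 5 = (0 - 19/2) - 5 = -19/2 - 5 = -29/2 ≈ -14.500)
J(T) = -1 + T/6 (J(T) = T/6 - 1 = -1 + T/6)
v(-2, -1)*J(z)⁴ = 1*(-1 + (⅙)*(-29/2))⁴ = 1*(-1 - 29/12)⁴ = 1*(-41/12)⁴ = 1*(2825761/20736) = 2825761/20736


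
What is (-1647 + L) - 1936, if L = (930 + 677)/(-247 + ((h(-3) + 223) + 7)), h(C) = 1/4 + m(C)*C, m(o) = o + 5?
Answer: -332481/91 ≈ -3653.6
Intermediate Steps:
m(o) = 5 + o
h(C) = 1/4 + C*(5 + C) (h(C) = 1/4 + (5 + C)*C = 1/4 + C*(5 + C))
L = -6428/91 (L = (930 + 677)/(-247 + (((1/4 - 3*(5 - 3)) + 223) + 7)) = 1607/(-247 + (((1/4 - 3*2) + 223) + 7)) = 1607/(-247 + (((1/4 - 6) + 223) + 7)) = 1607/(-247 + ((-23/4 + 223) + 7)) = 1607/(-247 + (869/4 + 7)) = 1607/(-247 + 897/4) = 1607/(-91/4) = 1607*(-4/91) = -6428/91 ≈ -70.637)
(-1647 + L) - 1936 = (-1647 - 6428/91) - 1936 = -156305/91 - 1936 = -332481/91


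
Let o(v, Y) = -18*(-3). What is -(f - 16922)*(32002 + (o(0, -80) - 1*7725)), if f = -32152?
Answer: 1194019494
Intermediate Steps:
o(v, Y) = 54
-(f - 16922)*(32002 + (o(0, -80) - 1*7725)) = -(-32152 - 16922)*(32002 + (54 - 1*7725)) = -(-49074)*(32002 + (54 - 7725)) = -(-49074)*(32002 - 7671) = -(-49074)*24331 = -1*(-1194019494) = 1194019494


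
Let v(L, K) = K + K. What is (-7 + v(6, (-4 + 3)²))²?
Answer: 25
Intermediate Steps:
v(L, K) = 2*K
(-7 + v(6, (-4 + 3)²))² = (-7 + 2*(-4 + 3)²)² = (-7 + 2*(-1)²)² = (-7 + 2*1)² = (-7 + 2)² = (-5)² = 25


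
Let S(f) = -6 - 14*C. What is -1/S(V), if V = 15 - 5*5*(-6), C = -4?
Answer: -1/50 ≈ -0.020000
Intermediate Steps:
V = 165 (V = 15 - 25*(-6) = 15 + 150 = 165)
S(f) = 50 (S(f) = -6 - 14*(-4) = -6 + 56 = 50)
-1/S(V) = -1/50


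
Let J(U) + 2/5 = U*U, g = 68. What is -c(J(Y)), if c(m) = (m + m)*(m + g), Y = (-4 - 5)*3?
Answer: -29020138/25 ≈ -1.1608e+6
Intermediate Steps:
Y = -27 (Y = -9*3 = -27)
J(U) = -2/5 + U**2 (J(U) = -2/5 + U*U = -2/5 + U**2)
c(m) = 2*m*(68 + m) (c(m) = (m + m)*(m + 68) = (2*m)*(68 + m) = 2*m*(68 + m))
-c(J(Y)) = -2*(-2/5 + (-27)**2)*(68 + (-2/5 + (-27)**2)) = -2*(-2/5 + 729)*(68 + (-2/5 + 729)) = -2*3643*(68 + 3643/5)/5 = -2*3643*3983/(5*5) = -1*29020138/25 = -29020138/25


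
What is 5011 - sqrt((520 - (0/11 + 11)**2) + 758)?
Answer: 5011 - sqrt(1157) ≈ 4977.0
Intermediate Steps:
5011 - sqrt((520 - (0/11 + 11)**2) + 758) = 5011 - sqrt((520 - (0*(1/11) + 11)**2) + 758) = 5011 - sqrt((520 - (0 + 11)**2) + 758) = 5011 - sqrt((520 - 1*11**2) + 758) = 5011 - sqrt((520 - 1*121) + 758) = 5011 - sqrt((520 - 121) + 758) = 5011 - sqrt(399 + 758) = 5011 - sqrt(1157)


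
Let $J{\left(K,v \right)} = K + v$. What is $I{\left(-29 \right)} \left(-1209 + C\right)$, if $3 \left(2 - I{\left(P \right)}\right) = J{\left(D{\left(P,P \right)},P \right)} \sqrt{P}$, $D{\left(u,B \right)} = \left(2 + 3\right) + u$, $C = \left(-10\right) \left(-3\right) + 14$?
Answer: $-2330 - \frac{61745 i \sqrt{29}}{3} \approx -2330.0 - 1.1084 \cdot 10^{5} i$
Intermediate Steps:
$C = 44$ ($C = 30 + 14 = 44$)
$D{\left(u,B \right)} = 5 + u$
$I{\left(P \right)} = 2 - \frac{\sqrt{P} \left(5 + 2 P\right)}{3}$ ($I{\left(P \right)} = 2 - \frac{\left(\left(5 + P\right) + P\right) \sqrt{P}}{3} = 2 - \frac{\left(5 + 2 P\right) \sqrt{P}}{3} = 2 - \frac{\sqrt{P} \left(5 + 2 P\right)}{3}$)
$I{\left(-29 \right)} \left(-1209 + C\right) = \left(2 - \frac{\sqrt{-29} \left(5 + 2 \left(-29\right)\right)}{3}\right) \left(-1209 + 44\right) = \left(2 - \frac{i \sqrt{29} \left(5 - 58\right)}{3}\right) \left(-1165\right) = \left(2 - \frac{1}{3} i \sqrt{29} \left(-53\right)\right) \left(-1165\right) = \left(2 + \frac{53 i \sqrt{29}}{3}\right) \left(-1165\right) = -2330 - \frac{61745 i \sqrt{29}}{3}$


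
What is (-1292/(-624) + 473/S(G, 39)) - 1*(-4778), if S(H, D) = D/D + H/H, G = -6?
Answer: 782585/156 ≈ 5016.6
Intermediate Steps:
S(H, D) = 2 (S(H, D) = 1 + 1 = 2)
(-1292/(-624) + 473/S(G, 39)) - 1*(-4778) = (-1292/(-624) + 473/2) - 1*(-4778) = (-1292*(-1/624) + 473*(1/2)) + 4778 = (323/156 + 473/2) + 4778 = 37217/156 + 4778 = 782585/156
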